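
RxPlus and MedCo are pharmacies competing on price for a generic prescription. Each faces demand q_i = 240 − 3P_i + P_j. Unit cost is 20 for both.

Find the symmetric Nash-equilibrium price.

60

RxPlus's profit: π = (P_{RxPlus} − 20)(240 − 3P_{RxPlus} + P_{MedCo}).
∂π/∂P_{RxPlus} = 300 − 6P_{RxPlus} + P_{MedCo} = 0 ⇒ P_{RxPlus} = 50 + (1/6)P_{MedCo}.
The game is symmetric, so in equilibrium P_{MedCo} = P_{RxPlus}: the reaction function gives (5/6)P_{RxPlus} = 50, hence P_{RxPlus} = 60.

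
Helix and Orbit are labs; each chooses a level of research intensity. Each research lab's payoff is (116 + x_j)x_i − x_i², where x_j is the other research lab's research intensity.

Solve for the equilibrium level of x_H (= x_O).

116

Helix's payoff is (116 + x_O)x_H − x_H².
∂π/∂x_H = 116 + x_O − 2x_H = 0, so x_H = 58 + 0.5x_O.
Setting x_H = x_O in the reaction function: x_H = 58 + 0.5x_H, so x_H = 58 / 0.5 = 116.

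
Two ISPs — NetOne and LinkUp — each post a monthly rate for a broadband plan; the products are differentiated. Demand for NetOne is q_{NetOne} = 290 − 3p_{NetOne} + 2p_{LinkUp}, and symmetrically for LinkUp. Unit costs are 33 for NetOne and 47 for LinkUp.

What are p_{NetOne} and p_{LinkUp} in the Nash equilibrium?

NetOne's profit: π = (p_{NetOne} − 33)(290 − 3p_{NetOne} + 2p_{LinkUp}).
∂π/∂p_{NetOne} = 389 − 6p_{NetOne} + 2p_{LinkUp} = 0 ⇒ p_{NetOne} = 389/6 + (1/3)p_{LinkUp}.
Similarly p_{LinkUp} = 431/6 + (1/3)p_{NetOne}.
Solving the two reaction functions simultaneously: (1 − (1/3)(1/3))p_{NetOne} = 389/6 + (1/3)·(431/6), so (8/9)p_{NetOne} = 799/9 and p_{NetOne} = 99.875.
Then p_{LinkUp} = 431/6 + (1/3)·99.875 = 105.125.

99.875, 105.125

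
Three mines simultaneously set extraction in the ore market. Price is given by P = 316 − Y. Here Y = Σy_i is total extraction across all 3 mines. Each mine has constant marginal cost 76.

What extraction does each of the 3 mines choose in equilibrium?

60

A representative mine's profit is π_i = y_i(316 − Y) − 76y_i, with Y = y_i + Σ_{j≠i} y_j.
First-order condition: 240 − 2y_i − Σ_{j≠i} y_j = 0.
Imposing symmetry (y_j = y for all j) turns Σ_{j≠i} y_j into 2y, so 240 = 4y and y = 60.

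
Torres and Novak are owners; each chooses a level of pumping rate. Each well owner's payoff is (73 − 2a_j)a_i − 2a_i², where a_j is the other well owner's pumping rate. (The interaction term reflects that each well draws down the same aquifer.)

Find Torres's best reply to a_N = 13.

Torres's payoff is (73 − 2a_N)a_T − 2a_T².
∂π/∂a_T = 73 − 2a_N − 4a_T = 0, so a_T = 18.25 − 0.5a_N.
At a_N = 13: a_T = 18.25 − 0.5·13 = 11.75.

11.75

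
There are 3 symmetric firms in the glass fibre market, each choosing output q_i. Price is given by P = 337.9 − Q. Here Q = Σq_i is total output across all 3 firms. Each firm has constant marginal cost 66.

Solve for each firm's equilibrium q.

67.975

A representative firm's profit is π_i = q_i(337.9 − Q) − 66q_i, with Q = q_i + Σ_{j≠i} q_j.
First-order condition: 271.9 − 2q_i − Σ_{j≠i} q_j = 0.
In a symmetric equilibrium every firm chooses the same q, so Σ_{j≠i} q_j = 2q. The condition becomes 271.9 − 4q = 0, giving q = 271.9/4 = 67.975.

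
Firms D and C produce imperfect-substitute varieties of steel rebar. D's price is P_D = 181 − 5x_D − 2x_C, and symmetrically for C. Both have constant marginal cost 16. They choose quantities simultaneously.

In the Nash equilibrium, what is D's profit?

Firm D's profit: π = x_D(181 − 5x_D − 2x_C) − 16x_D.
∂π/∂x_D = 165 − 10x_D − 2x_C = 0 ⇒ x_D = 16.5 − 0.2x_C.
By symmetry x_C = x_D; substituting into the reaction function, 1.2x_D = 16.5 and x_D = 13.75.
P_D = 181 − 5·13.75 − 2·13.75 = 84.75.
Profit = (84.75 − 16)·13.75 = 945.3125.

945.3125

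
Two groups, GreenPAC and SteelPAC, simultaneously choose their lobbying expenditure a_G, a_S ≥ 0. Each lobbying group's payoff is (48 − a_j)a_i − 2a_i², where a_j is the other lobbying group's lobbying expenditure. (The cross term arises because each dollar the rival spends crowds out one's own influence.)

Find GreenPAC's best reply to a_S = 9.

GreenPAC's payoff is (48 − a_S)a_G − 2a_G².
∂π/∂a_G = 48 − a_S − 4a_G = 0, so a_G = 12 − 0.25a_S.
At a_S = 9: a_G = 12 − 0.25·9 = 9.75.

9.75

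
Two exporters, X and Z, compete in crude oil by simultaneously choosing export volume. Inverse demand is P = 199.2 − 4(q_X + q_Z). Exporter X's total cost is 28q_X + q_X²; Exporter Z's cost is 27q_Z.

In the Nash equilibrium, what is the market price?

Exporter X's profit: π = q_X(199.2 − 4(q_X + q_Z)) − 28q_X − q_X².
∂π/∂q_X = 171.2 − 10q_X − 4q_Z = 0, so q_X = 17.12 − 0.4q_Z.
For Z: ∂π/∂q_Z = 172.2 − 8q_Z − 4q_X = 0 ⇒ q_Z = 21.525 − 0.5q_X.
Solving the two reaction functions simultaneously: (1 − (−0.4)(−0.5))q_X = 17.12 − 0.4·21.525, so 0.8q_X = 8.51 and q_X = 10.6375.
Then q_Z = 21.525 − 0.5·10.6375 = 2593/160.
Equilibrium price: P = 199.2 − 4·(859/32) = 91.825.

91.825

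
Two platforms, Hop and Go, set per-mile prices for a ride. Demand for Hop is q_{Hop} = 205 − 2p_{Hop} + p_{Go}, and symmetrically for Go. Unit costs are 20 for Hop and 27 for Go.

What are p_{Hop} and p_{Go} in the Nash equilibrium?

82.6, 85.4

Hop's profit: π = (p_{Hop} − 20)(205 − 2p_{Hop} + p_{Go}).
∂π/∂p_{Hop} = 245 − 4p_{Hop} + p_{Go} = 0 ⇒ p_{Hop} = 61.25 + 0.25p_{Go}.
Similarly p_{Go} = 64.75 + 0.25p_{Hop}.
Substituting the second reaction function into the first: p_{Hop} = 61.25 + 0.25(64.75 + 0.25p_{Hop}), which gives 0.9375p_{Hop} = 77.4375 ⇒ p_{Hop} = 82.6.
Then p_{Go} = 64.75 + 0.25·82.6 = 85.4.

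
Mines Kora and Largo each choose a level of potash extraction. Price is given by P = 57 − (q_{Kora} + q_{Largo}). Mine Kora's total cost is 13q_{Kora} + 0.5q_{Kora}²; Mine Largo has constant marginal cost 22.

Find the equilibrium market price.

Mine Kora's profit: π = q_{Kora}(57 − (q_{Kora} + q_{Largo})) − 13q_{Kora} − 0.5q_{Kora}².
∂π/∂q_{Kora} = 44 − 3q_{Kora} − q_{Largo} = 0, so q_{Kora} = 44/3 − (1/3)q_{Largo}.
For Largo: ∂π/∂q_{Largo} = 35 − 2q_{Largo} − q_{Kora} = 0 ⇒ q_{Largo} = 17.5 − 0.5q_{Kora}.
Solving the two reaction functions simultaneously: (1 − (−1/3)(−0.5))q_{Kora} = 44/3 − (1/3)·17.5, so (5/6)q_{Kora} = 53/6 and q_{Kora} = 10.6.
Then q_{Largo} = 17.5 − 0.5·10.6 = 12.2.
Equilibrium price: P = 57 − 22.8 = 34.2.

34.2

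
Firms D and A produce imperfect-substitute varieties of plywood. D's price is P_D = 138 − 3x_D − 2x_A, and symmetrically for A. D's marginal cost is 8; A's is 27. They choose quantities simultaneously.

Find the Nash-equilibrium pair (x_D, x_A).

Firm D's profit: π = x_D(138 − 3x_D − 2x_A) − 8x_D.
∂π/∂x_D = 130 − 6x_D − 2x_A = 0 ⇒ x_D = 65/3 − (1/3)x_A.
Similarly x_A = 18.5 − (1/3)x_D.
Plugging x_A into D's best response: x_D = 65/3 − (1/3)(18.5 − (1/3)x_D) ⇒ (8/9)x_D = 15.5, so x_D = 17.4375.
Then x_A = 18.5 − (1/3)·17.4375 = 12.6875.

17.4375, 12.6875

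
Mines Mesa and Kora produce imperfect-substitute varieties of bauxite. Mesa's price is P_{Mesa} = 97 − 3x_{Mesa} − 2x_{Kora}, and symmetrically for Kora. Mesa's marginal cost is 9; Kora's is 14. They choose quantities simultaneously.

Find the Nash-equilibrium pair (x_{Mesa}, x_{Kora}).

11.3125, 10.0625

Mine Mesa's profit: π = x_{Mesa}(97 − 3x_{Mesa} − 2x_{Kora}) − 9x_{Mesa}.
∂π/∂x_{Mesa} = 88 − 6x_{Mesa} − 2x_{Kora} = 0 ⇒ x_{Mesa} = 44/3 − (1/3)x_{Kora}.
Similarly x_{Kora} = 83/6 − (1/3)x_{Mesa}.
Solving the two reaction functions simultaneously: (1 − (−1/3)(−1/3))x_{Mesa} = 44/3 − (1/3)·(83/6), so (8/9)x_{Mesa} = 181/18 and x_{Mesa} = 11.3125.
Then x_{Kora} = 83/6 − (1/3)·11.3125 = 10.0625.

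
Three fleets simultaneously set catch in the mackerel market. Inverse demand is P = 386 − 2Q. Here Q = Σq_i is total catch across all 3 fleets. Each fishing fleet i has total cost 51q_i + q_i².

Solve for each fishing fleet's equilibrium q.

A representative fishing fleet's profit is π_i = q_i(386 − 2Q) − 51q_i − q_i², with Q = q_i + Σ_{j≠i} q_j.
First-order condition: 335 − 6q_i − 2Σ_{j≠i} q_j = 0.
In a symmetric equilibrium every fishing fleet chooses the same q, so Σ_{j≠i} q_j = 2q. The condition becomes 335 − 10q = 0, giving q = 335/10 = 33.5.

33.5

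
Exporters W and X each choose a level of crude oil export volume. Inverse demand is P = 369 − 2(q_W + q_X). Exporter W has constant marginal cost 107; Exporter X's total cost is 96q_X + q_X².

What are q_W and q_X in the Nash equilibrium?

Exporter W's profit: π = q_W(369 − 2(q_W + q_X)) − 107q_W.
∂π/∂q_W = 262 − 4q_W − 2q_X = 0, so q_W = 65.5 − 0.5q_X.
For X: ∂π/∂q_X = 273 − 6q_X − 2q_W = 0 ⇒ q_X = 45.5 − (1/3)q_W.
Solving the two reaction functions simultaneously: (1 − (−0.5)(−1/3))q_W = 65.5 − 0.5·45.5, so (5/6)q_W = 42.75 and q_W = 51.3.
Then q_X = 45.5 − (1/3)·51.3 = 28.4.

51.3, 28.4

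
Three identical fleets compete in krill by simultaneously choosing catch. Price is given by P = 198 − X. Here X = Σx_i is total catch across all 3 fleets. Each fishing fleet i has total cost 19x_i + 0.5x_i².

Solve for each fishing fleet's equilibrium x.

A representative fishing fleet's profit is π_i = x_i(198 − X) − 19x_i − 0.5x_i², with X = x_i + Σ_{j≠i} x_j.
First-order condition: 179 − 3x_i − Σ_{j≠i} x_j = 0.
With identical fishing fleets, set every x_j = x: then 179 − 3x − 2x = 0, i.e. x = 179/5 = 35.8.

35.8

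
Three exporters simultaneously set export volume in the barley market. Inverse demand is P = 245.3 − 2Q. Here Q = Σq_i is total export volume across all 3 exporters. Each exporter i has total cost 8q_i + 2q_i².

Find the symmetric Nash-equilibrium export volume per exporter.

A representative exporter's profit is π_i = q_i(245.3 − 2Q) − 8q_i − 2q_i², with Q = q_i + Σ_{j≠i} q_j.
First-order condition: 237.3 − 8q_i − 2Σ_{j≠i} q_j = 0.
In a symmetric equilibrium every exporter chooses the same q, so Σ_{j≠i} q_j = 2q. The condition becomes 237.3 − 12q = 0, giving q = 237.3/12 = 19.775.

19.775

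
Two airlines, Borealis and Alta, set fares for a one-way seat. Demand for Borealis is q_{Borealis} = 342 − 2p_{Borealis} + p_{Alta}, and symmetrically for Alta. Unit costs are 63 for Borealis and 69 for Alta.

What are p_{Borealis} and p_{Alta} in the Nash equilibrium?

156.8, 159.2

Borealis's profit: π = (p_{Borealis} − 63)(342 − 2p_{Borealis} + p_{Alta}).
∂π/∂p_{Borealis} = 468 − 4p_{Borealis} + p_{Alta} = 0 ⇒ p_{Borealis} = 117 + 0.25p_{Alta}.
Similarly p_{Alta} = 120 + 0.25p_{Borealis}.
Substituting the second reaction function into the first: p_{Borealis} = 117 + 0.25(120 + 0.25p_{Borealis}), which gives 0.9375p_{Borealis} = 147 ⇒ p_{Borealis} = 156.8.
Then p_{Alta} = 120 + 0.25·156.8 = 159.2.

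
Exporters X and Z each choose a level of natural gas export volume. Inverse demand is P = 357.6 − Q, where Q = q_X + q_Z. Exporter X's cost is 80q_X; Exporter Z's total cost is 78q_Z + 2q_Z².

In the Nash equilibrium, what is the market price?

Exporter X's profit: π = q_X(357.6 − (q_X + q_Z)) − 80q_X.
∂π/∂q_X = 277.6 − 2q_X − q_Z = 0, so q_X = 138.8 − 0.5q_Z.
For Z: ∂π/∂q_Z = 279.6 − 6q_Z − q_X = 0 ⇒ q_Z = 46.6 − (1/6)q_X.
Plugging q_Z into X's best response: q_X = 138.8 − 0.5(46.6 − (1/6)q_X) ⇒ (11/12)q_X = 115.5, so q_X = 126.
Then q_Z = 46.6 − (1/6)·126 = 25.6.
Equilibrium price: P = 357.6 − 151.6 = 206.

206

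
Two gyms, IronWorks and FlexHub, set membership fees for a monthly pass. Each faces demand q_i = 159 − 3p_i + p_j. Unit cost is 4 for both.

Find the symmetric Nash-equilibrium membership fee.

IronWorks's profit: π = (p_{IronWorks} − 4)(159 − 3p_{IronWorks} + p_{FlexHub}).
∂π/∂p_{IronWorks} = 171 − 6p_{IronWorks} + p_{FlexHub} = 0 ⇒ p_{IronWorks} = 28.5 + (1/6)p_{FlexHub}.
The game is symmetric, so in equilibrium p_{FlexHub} = p_{IronWorks}: the reaction function gives (5/6)p_{IronWorks} = 28.5, hence p_{IronWorks} = 34.2.

34.2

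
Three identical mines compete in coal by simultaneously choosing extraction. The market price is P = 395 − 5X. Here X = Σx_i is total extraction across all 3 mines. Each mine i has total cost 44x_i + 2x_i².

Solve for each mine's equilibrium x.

14.625

A representative mine's profit is π_i = x_i(395 − 5X) − 44x_i − 2x_i², with X = x_i + Σ_{j≠i} x_j.
First-order condition: 351 − 14x_i − 5Σ_{j≠i} x_j = 0.
With identical mines, set every x_j = x: then 351 − 14x − 10x = 0, i.e. x = 351/24 = 14.625.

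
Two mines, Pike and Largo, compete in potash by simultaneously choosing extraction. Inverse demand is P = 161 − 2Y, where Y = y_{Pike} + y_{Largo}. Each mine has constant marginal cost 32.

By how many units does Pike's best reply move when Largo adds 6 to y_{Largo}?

Mine Pike's profit: π = y_{Pike}(161 − 2(y_{Pike} + y_{Largo})) − 32y_{Pike}.
∂π/∂y_{Pike} = 129 − 4y_{Pike} − 2y_{Largo} = 0, so y_{Pike} = 32.25 − 0.5y_{Largo}.
The reaction-function slope is −0.5, so a 6-unit rise in y_{Largo} moves y_{Pike} by −0.5 × 6 = −3. Pike's best response falls — the actions are strategic substitutes.

-3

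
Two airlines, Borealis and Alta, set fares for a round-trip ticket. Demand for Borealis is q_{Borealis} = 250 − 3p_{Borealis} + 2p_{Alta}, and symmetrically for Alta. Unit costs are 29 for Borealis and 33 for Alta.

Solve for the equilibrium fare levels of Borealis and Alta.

85, 86.5

Borealis's profit: π = (p_{Borealis} − 29)(250 − 3p_{Borealis} + 2p_{Alta}).
∂π/∂p_{Borealis} = 337 − 6p_{Borealis} + 2p_{Alta} = 0 ⇒ p_{Borealis} = 337/6 + (1/3)p_{Alta}.
Similarly p_{Alta} = 349/6 + (1/3)p_{Borealis}.
Plugging p_{Alta} into Borealis's best response: p_{Borealis} = 337/6 + (1/3)(349/6 + (1/3)p_{Borealis}) ⇒ (8/9)p_{Borealis} = 680/9, so p_{Borealis} = 85.
Then p_{Alta} = 349/6 + (1/3)·85 = 86.5.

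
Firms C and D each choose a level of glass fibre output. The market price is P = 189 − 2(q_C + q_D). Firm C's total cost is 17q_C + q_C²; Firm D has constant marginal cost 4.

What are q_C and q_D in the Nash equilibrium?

15.9, 38.3

Firm C's profit: π = q_C(189 − 2(q_C + q_D)) − 17q_C − q_C².
∂π/∂q_C = 172 − 6q_C − 2q_D = 0, so q_C = 86/3 − (1/3)q_D.
For D: ∂π/∂q_D = 185 − 4q_D − 2q_C = 0 ⇒ q_D = 46.25 − 0.5q_C.
Substituting the second reaction function into the first: q_C = 86/3 − (1/3)(46.25 − 0.5q_C), which gives (5/6)q_C = 13.25 ⇒ q_C = 15.9.
Then q_D = 46.25 − 0.5·15.9 = 38.3.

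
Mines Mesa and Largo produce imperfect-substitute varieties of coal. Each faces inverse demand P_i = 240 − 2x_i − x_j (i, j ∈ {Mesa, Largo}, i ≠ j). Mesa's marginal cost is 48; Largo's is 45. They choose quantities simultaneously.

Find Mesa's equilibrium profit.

Mine Mesa's profit: π = x_{Mesa}(240 − 2x_{Mesa} − x_{Largo}) − 48x_{Mesa}.
∂π/∂x_{Mesa} = 192 − 4x_{Mesa} − x_{Largo} = 0 ⇒ x_{Mesa} = 48 − 0.25x_{Largo}.
Similarly x_{Largo} = 48.75 − 0.25x_{Mesa}.
Plugging x_{Largo} into Mesa's best response: x_{Mesa} = 48 − 0.25(48.75 − 0.25x_{Mesa}) ⇒ 0.9375x_{Mesa} = 35.8125, so x_{Mesa} = 38.2.
Then x_{Largo} = 48.75 − 0.25·38.2 = 39.2.
P_{Mesa} = 240 − 2·38.2 − 39.2 = 124.4.
Profit = (124.4 − 48)·38.2 = 2918.48.

2918.48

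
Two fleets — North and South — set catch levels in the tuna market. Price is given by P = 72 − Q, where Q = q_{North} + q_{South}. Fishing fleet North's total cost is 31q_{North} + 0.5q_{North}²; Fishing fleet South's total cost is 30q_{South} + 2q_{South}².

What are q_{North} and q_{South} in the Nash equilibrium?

12, 5

Fishing fleet North's profit: π = q_{North}(72 − (q_{North} + q_{South})) − 31q_{North} − 0.5q_{North}².
∂π/∂q_{North} = 41 − 3q_{North} − q_{South} = 0, so q_{North} = 41/3 − (1/3)q_{South}.
For South: ∂π/∂q_{South} = 42 − 6q_{South} − q_{North} = 0 ⇒ q_{South} = 7 − (1/6)q_{North}.
Solving the two reaction functions simultaneously: (1 − (−1/3)(−1/6))q_{North} = 41/3 − (1/3)·7, so (17/18)q_{North} = 34/3 and q_{North} = 12.
Then q_{South} = 7 − (1/6)·12 = 5.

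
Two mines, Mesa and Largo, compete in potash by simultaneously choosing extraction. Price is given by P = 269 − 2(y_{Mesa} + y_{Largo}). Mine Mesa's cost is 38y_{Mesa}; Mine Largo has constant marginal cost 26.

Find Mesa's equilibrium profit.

2664.5

Mine Mesa's profit: π = y_{Mesa}(269 − 2(y_{Mesa} + y_{Largo})) − 38y_{Mesa}.
∂π/∂y_{Mesa} = 231 − 4y_{Mesa} − 2y_{Largo} = 0, so y_{Mesa} = 57.75 − 0.5y_{Largo}.
By the same steps for Largo: y_{Largo} = 60.75 − 0.5y_{Mesa}.
Substituting the second reaction function into the first: y_{Mesa} = 57.75 − 0.5(60.75 − 0.5y_{Mesa}), which gives 0.75y_{Mesa} = 27.375 ⇒ y_{Mesa} = 36.5.
Then y_{Largo} = 60.75 − 0.5·36.5 = 42.5.
Price P = 269 − 2·79 = 111.
Mesa's profit: (111 − 38)·36.5 = 2664.5.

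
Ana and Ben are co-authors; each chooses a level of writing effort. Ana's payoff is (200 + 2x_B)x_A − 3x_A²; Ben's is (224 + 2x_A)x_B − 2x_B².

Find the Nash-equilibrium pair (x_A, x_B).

62.4, 87.2

Expanding Ana's payoff: 200x_A + 2x_Bx_A − 3x_A².
∂π/∂x_A = 200 + 2x_B − 6x_A = 0, so x_A = 100/3 + (1/3)x_B.
Likewise for Ben: x_B = 56 + 0.5x_A.
Plugging x_B into Ana's best response: x_A = 100/3 + (1/3)(56 + 0.5x_A) ⇒ (5/6)x_A = 52, so x_A = 62.4.
Then x_B = 56 + 0.5·62.4 = 87.2.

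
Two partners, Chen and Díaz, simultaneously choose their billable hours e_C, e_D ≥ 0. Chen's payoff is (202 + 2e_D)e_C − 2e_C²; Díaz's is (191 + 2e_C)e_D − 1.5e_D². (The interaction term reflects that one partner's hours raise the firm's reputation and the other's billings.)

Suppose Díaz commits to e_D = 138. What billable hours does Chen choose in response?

119.5

Expanding Chen's payoff: 202e_C + 2e_De_C − 2e_C².
∂π/∂e_C = 202 + 2e_D − 4e_C = 0, so e_C = 50.5 + 0.5e_D.
At e_D = 138: e_C = 50.5 + 0.5·138 = 119.5.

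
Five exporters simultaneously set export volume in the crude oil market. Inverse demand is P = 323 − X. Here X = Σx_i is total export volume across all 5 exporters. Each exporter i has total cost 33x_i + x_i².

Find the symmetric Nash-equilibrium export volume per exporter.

A representative exporter's profit is π_i = x_i(323 − X) − 33x_i − x_i², with X = x_i + Σ_{j≠i} x_j.
First-order condition: 290 − 4x_i − Σ_{j≠i} x_j = 0.
In a symmetric equilibrium every exporter chooses the same x, so Σ_{j≠i} x_j = 4x. The condition becomes 290 − 8x = 0, giving x = 290/8 = 36.25.

36.25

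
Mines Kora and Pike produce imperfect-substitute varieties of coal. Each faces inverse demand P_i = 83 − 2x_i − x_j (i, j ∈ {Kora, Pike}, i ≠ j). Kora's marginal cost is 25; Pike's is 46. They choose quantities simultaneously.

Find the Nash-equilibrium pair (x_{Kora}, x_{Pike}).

Mine Kora's profit: π = x_{Kora}(83 − 2x_{Kora} − x_{Pike}) − 25x_{Kora}.
∂π/∂x_{Kora} = 58 − 4x_{Kora} − x_{Pike} = 0 ⇒ x_{Kora} = 14.5 − 0.25x_{Pike}.
Similarly x_{Pike} = 9.25 − 0.25x_{Kora}.
Substituting the second reaction function into the first: x_{Kora} = 14.5 − 0.25(9.25 − 0.25x_{Kora}), which gives 0.9375x_{Kora} = 12.1875 ⇒ x_{Kora} = 13.
Then x_{Pike} = 9.25 − 0.25·13 = 6.

13, 6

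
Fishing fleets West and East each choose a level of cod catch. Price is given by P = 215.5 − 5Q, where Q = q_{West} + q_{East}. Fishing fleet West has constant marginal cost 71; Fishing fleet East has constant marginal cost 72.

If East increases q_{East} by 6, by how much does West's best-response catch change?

Fishing fleet West's profit: π = q_{West}(215.5 − 5(q_{West} + q_{East})) − 71q_{West}.
∂π/∂q_{West} = 144.5 − 10q_{West} − 5q_{East} = 0, so q_{West} = 14.45 − 0.5q_{East}.
The reaction-function slope is −0.5, so a 6-unit rise in q_{East} moves q_{West} by −0.5 × 6 = −3. West's best response falls — the actions are strategic substitutes.

-3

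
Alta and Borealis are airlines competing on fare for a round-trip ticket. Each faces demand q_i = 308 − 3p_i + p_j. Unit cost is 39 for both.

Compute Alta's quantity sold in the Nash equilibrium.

Alta's profit: π = (p_{Alta} − 39)(308 − 3p_{Alta} + p_{Borealis}).
∂π/∂p_{Alta} = 425 − 6p_{Alta} + p_{Borealis} = 0 ⇒ p_{Alta} = 425/6 + (1/6)p_{Borealis}.
The game is symmetric, so in equilibrium p_{Borealis} = p_{Alta}: the reaction function gives (5/6)p_{Alta} = 425/6, hence p_{Alta} = 85.
q_{Alta} = 308 − 3·85 + 85 = 138.

138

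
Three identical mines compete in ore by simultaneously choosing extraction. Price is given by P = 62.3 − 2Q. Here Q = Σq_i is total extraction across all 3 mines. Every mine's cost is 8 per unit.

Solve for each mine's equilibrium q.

A representative mine's profit is π_i = q_i(62.3 − 2Q) − 8q_i, with Q = q_i + Σ_{j≠i} q_j.
First-order condition: 54.3 − 4q_i − 2Σ_{j≠i} q_j = 0.
In a symmetric equilibrium every mine chooses the same q, so Σ_{j≠i} q_j = 2q. The condition becomes 54.3 − 8q = 0, giving q = 54.3/8 = 6.7875.

6.7875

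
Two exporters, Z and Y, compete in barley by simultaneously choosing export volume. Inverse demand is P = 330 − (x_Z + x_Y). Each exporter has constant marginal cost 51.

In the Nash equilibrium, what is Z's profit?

8649

Exporter Z's profit: π = x_Z(330 − (x_Z + x_Y)) − 51x_Z.
∂π/∂x_Z = 279 − 2x_Z − x_Y = 0, so x_Z = 139.5 − 0.5x_Y.
The game is symmetric, so in equilibrium x_Y = x_Z: the reaction function gives 1.5x_Z = 139.5, hence x_Z = 93.
Price P = 330 − 186 = 144.
Z's profit: (144 − 51)·93 = 8649.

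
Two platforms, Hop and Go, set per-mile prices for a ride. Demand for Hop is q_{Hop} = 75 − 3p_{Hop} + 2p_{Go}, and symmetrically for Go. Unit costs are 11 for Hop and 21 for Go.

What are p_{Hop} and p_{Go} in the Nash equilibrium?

28.875, 32.625

Hop's profit: π = (p_{Hop} − 11)(75 − 3p_{Hop} + 2p_{Go}).
∂π/∂p_{Hop} = 108 − 6p_{Hop} + 2p_{Go} = 0 ⇒ p_{Hop} = 18 + (1/3)p_{Go}.
Similarly p_{Go} = 23 + (1/3)p_{Hop}.
Substituting the second reaction function into the first: p_{Hop} = 18 + (1/3)(23 + (1/3)p_{Hop}), which gives (8/9)p_{Hop} = 77/3 ⇒ p_{Hop} = 28.875.
Then p_{Go} = 23 + (1/3)·28.875 = 32.625.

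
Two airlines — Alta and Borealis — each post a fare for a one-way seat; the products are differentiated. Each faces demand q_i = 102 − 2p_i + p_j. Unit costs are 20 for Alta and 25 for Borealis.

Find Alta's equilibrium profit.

1568

Alta's profit: π = (p_{Alta} − 20)(102 − 2p_{Alta} + p_{Borealis}).
∂π/∂p_{Alta} = 142 − 4p_{Alta} + p_{Borealis} = 0 ⇒ p_{Alta} = 35.5 + 0.25p_{Borealis}.
Similarly p_{Borealis} = 38 + 0.25p_{Alta}.
Plugging p_{Borealis} into Alta's best response: p_{Alta} = 35.5 + 0.25(38 + 0.25p_{Alta}) ⇒ 0.9375p_{Alta} = 45, so p_{Alta} = 48.
Then p_{Borealis} = 38 + 0.25·48 = 50.
q_{Alta} = 102 − 2·48 + 50 = 56.
Profit = (48 − 20)·56 = 1568.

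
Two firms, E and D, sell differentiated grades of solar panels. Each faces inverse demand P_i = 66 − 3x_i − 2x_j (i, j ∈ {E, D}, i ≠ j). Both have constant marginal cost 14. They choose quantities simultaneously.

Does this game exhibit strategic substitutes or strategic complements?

Firm E's profit: π = x_E(66 − 3x_E − 2x_D) − 14x_E.
∂π/∂x_E = 52 − 6x_E − 2x_D = 0 ⇒ x_E = 26/3 − (1/3)x_D.
The best-response slope dx_E/dx_D = −1/3 < 0: the reaction function is downward-sloping, so the choices are strategic substitutes.

strategic substitutes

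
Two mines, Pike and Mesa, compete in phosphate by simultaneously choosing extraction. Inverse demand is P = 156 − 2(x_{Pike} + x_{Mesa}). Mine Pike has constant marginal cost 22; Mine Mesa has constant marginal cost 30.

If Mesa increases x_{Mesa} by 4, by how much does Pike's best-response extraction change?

-2

Mine Pike's profit: π = x_{Pike}(156 − 2(x_{Pike} + x_{Mesa})) − 22x_{Pike}.
∂π/∂x_{Pike} = 134 − 4x_{Pike} − 2x_{Mesa} = 0, so x_{Pike} = 33.5 − 0.5x_{Mesa}.
The reaction-function slope is −0.5, so a 4-unit rise in x_{Mesa} moves x_{Pike} by −0.5 × 4 = −2. Pike's best response falls — the actions are strategic substitutes.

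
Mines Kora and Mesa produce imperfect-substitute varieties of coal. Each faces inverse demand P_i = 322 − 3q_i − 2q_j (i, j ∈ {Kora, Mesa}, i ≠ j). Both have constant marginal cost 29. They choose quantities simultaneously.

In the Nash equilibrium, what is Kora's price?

138.875

Mine Kora's profit: π = q_{Kora}(322 − 3q_{Kora} − 2q_{Mesa}) − 29q_{Kora}.
∂π/∂q_{Kora} = 293 − 6q_{Kora} − 2q_{Mesa} = 0 ⇒ q_{Kora} = 293/6 − (1/3)q_{Mesa}.
Setting q_{Kora} = q_{Mesa} in the reaction function: q_{Kora} = 293/6 − (1/3)q_{Kora}, so q_{Kora} = (293/6) / (4/3) = 36.625.
P_{Kora} = 322 − 3·36.625 − 2·36.625 = 138.875.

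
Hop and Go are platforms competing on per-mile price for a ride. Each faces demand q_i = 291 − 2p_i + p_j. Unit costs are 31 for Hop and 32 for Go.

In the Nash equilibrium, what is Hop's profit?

Hop's profit: π = (p_{Hop} − 31)(291 − 2p_{Hop} + p_{Go}).
∂π/∂p_{Hop} = 353 − 4p_{Hop} + p_{Go} = 0 ⇒ p_{Hop} = 88.25 + 0.25p_{Go}.
Similarly p_{Go} = 88.75 + 0.25p_{Hop}.
Plugging p_{Go} into Hop's best response: p_{Hop} = 88.25 + 0.25(88.75 + 0.25p_{Hop}) ⇒ 0.9375p_{Hop} = 110.4375, so p_{Hop} = 117.8.
Then p_{Go} = 88.75 + 0.25·117.8 = 118.2.
q_{Hop} = 291 − 2·117.8 + 118.2 = 173.6.
Profit = (117.8 − 31)·173.6 = 15068.48.

15068.48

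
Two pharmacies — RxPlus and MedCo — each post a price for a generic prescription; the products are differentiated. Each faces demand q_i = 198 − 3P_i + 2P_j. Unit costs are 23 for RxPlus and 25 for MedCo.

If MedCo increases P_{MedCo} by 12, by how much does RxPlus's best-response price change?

4

RxPlus's profit: π = (P_{RxPlus} − 23)(198 − 3P_{RxPlus} + 2P_{MedCo}).
∂π/∂P_{RxPlus} = 267 − 6P_{RxPlus} + 2P_{MedCo} = 0 ⇒ P_{RxPlus} = 44.5 + (1/3)P_{MedCo}.
The reaction-function slope is 1/3, so a 12-unit rise in P_{MedCo} moves P_{RxPlus} by 1/3 × 12 = 4. RxPlus's best response rises — the actions are strategic complements.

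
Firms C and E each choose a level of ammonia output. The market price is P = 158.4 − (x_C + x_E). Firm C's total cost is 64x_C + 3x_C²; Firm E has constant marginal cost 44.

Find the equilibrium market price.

Firm C's profit: π = x_C(158.4 − (x_C + x_E)) − 64x_C − 3x_C².
∂π/∂x_C = 94.4 − 8x_C − x_E = 0, so x_C = 11.8 − 0.125x_E.
For E: ∂π/∂x_E = 114.4 − 2x_E − x_C = 0 ⇒ x_E = 57.2 − 0.5x_C.
Substituting the second reaction function into the first: x_C = 11.8 − 0.125(57.2 − 0.5x_C), which gives 0.9375x_C = 4.65 ⇒ x_C = 4.96.
Then x_E = 57.2 − 0.5·4.96 = 54.72.
Equilibrium price: P = 158.4 − 59.68 = 98.72.

98.72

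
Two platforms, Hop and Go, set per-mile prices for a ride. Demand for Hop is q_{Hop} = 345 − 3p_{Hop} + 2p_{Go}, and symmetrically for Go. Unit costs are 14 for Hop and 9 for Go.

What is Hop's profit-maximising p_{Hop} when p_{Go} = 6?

66.5

Hop's profit: π = (p_{Hop} − 14)(345 − 3p_{Hop} + 2p_{Go}).
∂π/∂p_{Hop} = 387 − 6p_{Hop} + 2p_{Go} = 0 ⇒ p_{Hop} = 64.5 + (1/3)p_{Go}.
At p_{Go} = 6: p_{Hop} = 64.5 + (1/3)·6 = 66.5.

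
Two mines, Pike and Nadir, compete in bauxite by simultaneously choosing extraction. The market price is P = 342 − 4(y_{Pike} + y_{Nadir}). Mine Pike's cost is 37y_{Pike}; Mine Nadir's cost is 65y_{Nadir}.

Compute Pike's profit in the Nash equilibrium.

Mine Pike's profit: π = y_{Pike}(342 − 4(y_{Pike} + y_{Nadir})) − 37y_{Pike}.
∂π/∂y_{Pike} = 305 − 8y_{Pike} − 4y_{Nadir} = 0, so y_{Pike} = 38.125 − 0.5y_{Nadir}.
By the same steps for Nadir: y_{Nadir} = 34.625 − 0.5y_{Pike}.
Solving the two reaction functions simultaneously: (1 − (−0.5)(−0.5))y_{Pike} = 38.125 − 0.5·34.625, so 0.75y_{Pike} = 20.8125 and y_{Pike} = 27.75.
Then y_{Nadir} = 34.625 − 0.5·27.75 = 20.75.
Price P = 342 − 4·48.5 = 148.
Pike's profit: (148 − 37)·27.75 = 3080.25.

3080.25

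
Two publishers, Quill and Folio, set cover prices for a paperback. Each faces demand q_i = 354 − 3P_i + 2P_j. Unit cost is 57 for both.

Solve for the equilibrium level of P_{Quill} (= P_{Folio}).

Quill's profit: π = (P_{Quill} − 57)(354 − 3P_{Quill} + 2P_{Folio}).
∂π/∂P_{Quill} = 525 − 6P_{Quill} + 2P_{Folio} = 0 ⇒ P_{Quill} = 87.5 + (1/3)P_{Folio}.
The game is symmetric, so in equilibrium P_{Folio} = P_{Quill}: the reaction function gives (2/3)P_{Quill} = 87.5, hence P_{Quill} = 131.25.

131.25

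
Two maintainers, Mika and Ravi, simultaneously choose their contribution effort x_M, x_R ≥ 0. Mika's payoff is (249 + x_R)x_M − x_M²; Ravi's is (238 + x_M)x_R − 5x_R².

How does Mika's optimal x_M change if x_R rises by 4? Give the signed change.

2

Expanding Mika's payoff: 249x_M + x_Rx_M − x_M².
∂π/∂x_M = 249 + x_R − 2x_M = 0, so x_M = 124.5 + 0.5x_R.
The reaction-function slope is 0.5, so a 4-unit rise in x_R moves x_M by 0.5 × 4 = 2. Mika's best response rises — the actions are strategic complements.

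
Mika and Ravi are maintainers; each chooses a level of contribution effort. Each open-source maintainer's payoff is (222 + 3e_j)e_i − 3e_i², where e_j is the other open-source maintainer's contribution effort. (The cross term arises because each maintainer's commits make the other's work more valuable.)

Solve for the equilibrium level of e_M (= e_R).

74

Mika's payoff is (222 + 3e_R)e_M − 3e_M².
∂π/∂e_M = 222 + 3e_R − 6e_M = 0, so e_M = 37 + 0.5e_R.
Setting e_M = e_R in the reaction function: e_M = 37 + 0.5e_M, so e_M = 37 / 0.5 = 74.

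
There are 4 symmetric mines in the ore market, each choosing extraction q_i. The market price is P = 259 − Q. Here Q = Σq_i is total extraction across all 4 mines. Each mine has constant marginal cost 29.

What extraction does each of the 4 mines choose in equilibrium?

A representative mine's profit is π_i = q_i(259 − Q) − 29q_i, with Q = q_i + Σ_{j≠i} q_j.
First-order condition: 230 − 2q_i − Σ_{j≠i} q_j = 0.
With identical mines, set every q_j = q: then 230 − 2q − 3q = 0, i.e. q = 230/5 = 46.

46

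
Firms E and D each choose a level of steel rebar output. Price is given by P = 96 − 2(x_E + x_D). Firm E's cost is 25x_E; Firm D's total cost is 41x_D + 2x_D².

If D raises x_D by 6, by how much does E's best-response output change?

-3

Firm E's profit: π = x_E(96 − 2(x_E + x_D)) − 25x_E.
∂π/∂x_E = 71 − 4x_E − 2x_D = 0, so x_E = 17.75 − 0.5x_D.
The reaction-function slope is −0.5, so a 6-unit rise in x_D moves x_E by −0.5 × 6 = −3. E's best response falls — the actions are strategic substitutes.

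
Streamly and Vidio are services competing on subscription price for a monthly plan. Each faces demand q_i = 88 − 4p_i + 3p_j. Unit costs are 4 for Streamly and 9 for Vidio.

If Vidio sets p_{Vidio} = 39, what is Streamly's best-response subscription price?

Streamly's profit: π = (p_{Streamly} − 4)(88 − 4p_{Streamly} + 3p_{Vidio}).
∂π/∂p_{Streamly} = 104 − 8p_{Streamly} + 3p_{Vidio} = 0 ⇒ p_{Streamly} = 13 + 0.375p_{Vidio}.
At p_{Vidio} = 39: p_{Streamly} = 13 + 0.375·39 = 27.625.

27.625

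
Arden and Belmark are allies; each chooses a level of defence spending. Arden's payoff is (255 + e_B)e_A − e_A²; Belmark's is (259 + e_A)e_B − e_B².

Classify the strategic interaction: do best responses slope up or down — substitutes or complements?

strategic complements

Expanding Arden's payoff: 255e_A + e_Be_A − e_A².
∂π/∂e_A = 255 + e_B − 2e_A = 0, so e_A = 127.5 + 0.5e_B.
The best-response slope de_A/de_B = 0.5 > 0: the reaction function is upward-sloping, so the choices are strategic complements.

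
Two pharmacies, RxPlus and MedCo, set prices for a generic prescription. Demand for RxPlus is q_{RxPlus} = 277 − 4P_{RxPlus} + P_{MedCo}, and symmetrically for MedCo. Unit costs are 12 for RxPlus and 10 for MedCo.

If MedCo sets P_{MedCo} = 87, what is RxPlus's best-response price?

RxPlus's profit: π = (P_{RxPlus} − 12)(277 − 4P_{RxPlus} + P_{MedCo}).
∂π/∂P_{RxPlus} = 325 − 8P_{RxPlus} + P_{MedCo} = 0 ⇒ P_{RxPlus} = 40.625 + 0.125P_{MedCo}.
At P_{MedCo} = 87: P_{RxPlus} = 40.625 + 0.125·87 = 51.5.

51.5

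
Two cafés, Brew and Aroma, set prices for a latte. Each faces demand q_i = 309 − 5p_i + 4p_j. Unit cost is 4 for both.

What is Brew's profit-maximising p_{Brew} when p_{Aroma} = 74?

62.5

Brew's profit: π = (p_{Brew} − 4)(309 − 5p_{Brew} + 4p_{Aroma}).
∂π/∂p_{Brew} = 329 − 10p_{Brew} + 4p_{Aroma} = 0 ⇒ p_{Brew} = 32.9 + 0.4p_{Aroma}.
At p_{Aroma} = 74: p_{Brew} = 32.9 + 0.4·74 = 62.5.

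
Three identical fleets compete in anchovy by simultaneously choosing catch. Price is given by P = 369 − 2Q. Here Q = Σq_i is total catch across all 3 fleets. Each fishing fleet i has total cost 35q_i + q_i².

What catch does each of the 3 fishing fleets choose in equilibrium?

A representative fishing fleet's profit is π_i = q_i(369 − 2Q) − 35q_i − q_i², with Q = q_i + Σ_{j≠i} q_j.
First-order condition: 334 − 6q_i − 2Σ_{j≠i} q_j = 0.
Imposing symmetry (q_j = q for all j) turns Σ_{j≠i} q_j into 2q, so 334 = 10q and q = 33.4.

33.4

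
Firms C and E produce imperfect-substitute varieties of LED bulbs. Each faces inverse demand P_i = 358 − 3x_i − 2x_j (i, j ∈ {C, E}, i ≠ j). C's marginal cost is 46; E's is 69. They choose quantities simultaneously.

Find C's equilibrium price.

Firm C's profit: π = x_C(358 − 3x_C − 2x_E) − 46x_C.
∂π/∂x_C = 312 − 6x_C − 2x_E = 0 ⇒ x_C = 52 − (1/3)x_E.
Similarly x_E = 289/6 − (1/3)x_C.
Plugging x_E into C's best response: x_C = 52 − (1/3)(289/6 − (1/3)x_C) ⇒ (8/9)x_C = 647/18, so x_C = 40.4375.
Then x_E = 289/6 − (1/3)·40.4375 = 34.6875.
P_C = 358 − 3·40.4375 − 2·34.6875 = 167.3125.

167.3125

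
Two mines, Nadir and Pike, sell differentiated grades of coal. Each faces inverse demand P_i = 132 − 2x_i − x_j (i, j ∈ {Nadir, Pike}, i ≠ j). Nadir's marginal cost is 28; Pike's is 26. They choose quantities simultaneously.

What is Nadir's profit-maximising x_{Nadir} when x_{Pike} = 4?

Mine Nadir's profit: π = x_{Nadir}(132 − 2x_{Nadir} − x_{Pike}) − 28x_{Nadir}.
∂π/∂x_{Nadir} = 104 − 4x_{Nadir} − x_{Pike} = 0 ⇒ x_{Nadir} = 26 − 0.25x_{Pike}.
At x_{Pike} = 4: x_{Nadir} = 26 − 0.25·4 = 25.

25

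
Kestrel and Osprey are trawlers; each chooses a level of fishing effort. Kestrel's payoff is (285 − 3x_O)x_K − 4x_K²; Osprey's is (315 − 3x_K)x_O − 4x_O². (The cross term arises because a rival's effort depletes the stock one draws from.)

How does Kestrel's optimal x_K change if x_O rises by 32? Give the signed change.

-12

Expanding Kestrel's payoff: 285x_K − 3x_Ox_K − 4x_K².
∂π/∂x_K = 285 − 3x_O − 8x_K = 0, so x_K = 35.625 − 0.375x_O.
The reaction-function slope is −0.375, so a 32-unit rise in x_O moves x_K by −0.375 × 32 = −12. Kestrel's best response falls — the actions are strategic substitutes.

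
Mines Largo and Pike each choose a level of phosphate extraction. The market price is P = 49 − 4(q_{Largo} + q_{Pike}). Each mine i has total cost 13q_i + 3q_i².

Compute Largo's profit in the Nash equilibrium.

28

Mine Largo's profit: π = q_{Largo}(49 − 4(q_{Largo} + q_{Pike})) − 13q_{Largo} − 3q_{Largo}².
∂π/∂q_{Largo} = 36 − 14q_{Largo} − 4q_{Pike} = 0, so q_{Largo} = 18/7 − (2/7)q_{Pike}.
Setting q_{Largo} = q_{Pike} in the reaction function: q_{Largo} = 18/7 − (2/7)q_{Largo}, so q_{Largo} = (18/7) / (9/7) = 2.
Price P = 49 − 4·4 = 33.
Largo's profit: (33 − 13)·2 − 3(2)² = 28.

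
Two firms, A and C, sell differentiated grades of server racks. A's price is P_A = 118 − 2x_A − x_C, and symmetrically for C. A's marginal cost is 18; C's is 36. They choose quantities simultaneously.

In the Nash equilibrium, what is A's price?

60.4

Firm A's profit: π = x_A(118 − 2x_A − x_C) − 18x_A.
∂π/∂x_A = 100 − 4x_A − x_C = 0 ⇒ x_A = 25 − 0.25x_C.
Similarly x_C = 20.5 − 0.25x_A.
Solving the two reaction functions simultaneously: (1 − (−0.25)(−0.25))x_A = 25 − 0.25·20.5, so 0.9375x_A = 19.875 and x_A = 21.2.
Then x_C = 20.5 − 0.25·21.2 = 15.2.
P_A = 118 − 2·21.2 − 15.2 = 60.4.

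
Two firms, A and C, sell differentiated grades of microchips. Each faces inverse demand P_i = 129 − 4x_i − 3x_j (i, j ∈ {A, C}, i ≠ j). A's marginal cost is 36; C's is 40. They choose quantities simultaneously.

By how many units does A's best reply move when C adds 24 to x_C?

Firm A's profit: π = x_A(129 − 4x_A − 3x_C) − 36x_A.
∂π/∂x_A = 93 − 8x_A − 3x_C = 0 ⇒ x_A = 11.625 − 0.375x_C.
The reaction-function slope is −0.375, so a 24-unit rise in x_C moves x_A by −0.375 × 24 = −9. A's best response falls — the actions are strategic substitutes.

-9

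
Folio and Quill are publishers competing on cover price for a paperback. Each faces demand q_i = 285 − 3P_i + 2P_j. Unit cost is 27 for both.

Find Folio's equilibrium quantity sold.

193.5

Folio's profit: π = (P_{Folio} − 27)(285 − 3P_{Folio} + 2P_{Quill}).
∂π/∂P_{Folio} = 366 − 6P_{Folio} + 2P_{Quill} = 0 ⇒ P_{Folio} = 61 + (1/3)P_{Quill}.
By symmetry P_{Quill} = P_{Folio}; substituting into the reaction function, (2/3)P_{Folio} = 61 and P_{Folio} = 91.5.
q_{Folio} = 285 − 3·91.5 + 2·91.5 = 193.5.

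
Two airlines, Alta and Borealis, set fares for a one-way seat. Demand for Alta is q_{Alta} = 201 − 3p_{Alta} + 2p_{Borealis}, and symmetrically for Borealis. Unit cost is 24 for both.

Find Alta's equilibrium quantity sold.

132.75

Alta's profit: π = (p_{Alta} − 24)(201 − 3p_{Alta} + 2p_{Borealis}).
∂π/∂p_{Alta} = 273 − 6p_{Alta} + 2p_{Borealis} = 0 ⇒ p_{Alta} = 45.5 + (1/3)p_{Borealis}.
Setting p_{Alta} = p_{Borealis} in the reaction function: p_{Alta} = 45.5 + (1/3)p_{Alta}, so p_{Alta} = 45.5 / (2/3) = 68.25.
q_{Alta} = 201 − 3·68.25 + 2·68.25 = 132.75.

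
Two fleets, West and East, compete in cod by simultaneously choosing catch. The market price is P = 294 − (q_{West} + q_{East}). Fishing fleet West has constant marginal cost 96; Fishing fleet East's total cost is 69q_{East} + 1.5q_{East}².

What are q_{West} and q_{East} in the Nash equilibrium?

85, 28

Fishing fleet West's profit: π = q_{West}(294 − (q_{West} + q_{East})) − 96q_{West}.
∂π/∂q_{West} = 198 − 2q_{West} − q_{East} = 0, so q_{West} = 99 − 0.5q_{East}.
For East: ∂π/∂q_{East} = 225 − 5q_{East} − q_{West} = 0 ⇒ q_{East} = 45 − 0.2q_{West}.
Substituting the second reaction function into the first: q_{West} = 99 − 0.5(45 − 0.2q_{West}), which gives 0.9q_{West} = 76.5 ⇒ q_{West} = 85.
Then q_{East} = 45 − 0.2·85 = 28.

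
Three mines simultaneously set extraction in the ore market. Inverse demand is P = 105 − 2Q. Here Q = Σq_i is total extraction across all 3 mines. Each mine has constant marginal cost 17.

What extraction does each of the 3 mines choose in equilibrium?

A representative mine's profit is π_i = q_i(105 − 2Q) − 17q_i, with Q = q_i + Σ_{j≠i} q_j.
First-order condition: 88 − 4q_i − 2Σ_{j≠i} q_j = 0.
In a symmetric equilibrium every mine chooses the same q, so Σ_{j≠i} q_j = 2q. The condition becomes 88 − 8q = 0, giving q = 88/8 = 11.

11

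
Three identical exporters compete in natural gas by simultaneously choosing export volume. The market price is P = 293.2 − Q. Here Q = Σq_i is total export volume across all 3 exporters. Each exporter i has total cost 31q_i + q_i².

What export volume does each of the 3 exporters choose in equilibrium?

A representative exporter's profit is π_i = q_i(293.2 − Q) − 31q_i − q_i², with Q = q_i + Σ_{j≠i} q_j.
First-order condition: 262.2 − 4q_i − Σ_{j≠i} q_j = 0.
In a symmetric equilibrium every exporter chooses the same q, so Σ_{j≠i} q_j = 2q. The condition becomes 262.2 − 6q = 0, giving q = 262.2/6 = 43.7.

43.7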